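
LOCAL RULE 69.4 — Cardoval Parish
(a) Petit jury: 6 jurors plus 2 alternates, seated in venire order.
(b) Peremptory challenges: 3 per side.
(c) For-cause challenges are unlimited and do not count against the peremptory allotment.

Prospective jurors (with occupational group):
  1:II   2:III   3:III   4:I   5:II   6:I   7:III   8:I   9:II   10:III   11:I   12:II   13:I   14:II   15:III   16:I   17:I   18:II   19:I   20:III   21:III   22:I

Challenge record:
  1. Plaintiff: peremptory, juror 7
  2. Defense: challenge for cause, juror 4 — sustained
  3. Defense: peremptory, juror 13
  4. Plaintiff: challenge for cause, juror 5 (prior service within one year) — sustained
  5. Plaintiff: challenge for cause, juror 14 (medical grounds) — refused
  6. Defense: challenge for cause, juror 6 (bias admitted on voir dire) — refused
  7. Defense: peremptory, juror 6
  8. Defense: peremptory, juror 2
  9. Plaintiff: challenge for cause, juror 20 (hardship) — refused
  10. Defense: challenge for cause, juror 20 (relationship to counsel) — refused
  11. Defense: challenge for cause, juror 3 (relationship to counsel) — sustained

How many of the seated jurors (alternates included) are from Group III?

Removed: #2, #3, #4, #5, #6, #7, #13.
Seated (8 incl. alternates): #1, #8, #9, #10, #11, #12, #14, #15.
Of those, in Group III: #10, #15 → 2.

2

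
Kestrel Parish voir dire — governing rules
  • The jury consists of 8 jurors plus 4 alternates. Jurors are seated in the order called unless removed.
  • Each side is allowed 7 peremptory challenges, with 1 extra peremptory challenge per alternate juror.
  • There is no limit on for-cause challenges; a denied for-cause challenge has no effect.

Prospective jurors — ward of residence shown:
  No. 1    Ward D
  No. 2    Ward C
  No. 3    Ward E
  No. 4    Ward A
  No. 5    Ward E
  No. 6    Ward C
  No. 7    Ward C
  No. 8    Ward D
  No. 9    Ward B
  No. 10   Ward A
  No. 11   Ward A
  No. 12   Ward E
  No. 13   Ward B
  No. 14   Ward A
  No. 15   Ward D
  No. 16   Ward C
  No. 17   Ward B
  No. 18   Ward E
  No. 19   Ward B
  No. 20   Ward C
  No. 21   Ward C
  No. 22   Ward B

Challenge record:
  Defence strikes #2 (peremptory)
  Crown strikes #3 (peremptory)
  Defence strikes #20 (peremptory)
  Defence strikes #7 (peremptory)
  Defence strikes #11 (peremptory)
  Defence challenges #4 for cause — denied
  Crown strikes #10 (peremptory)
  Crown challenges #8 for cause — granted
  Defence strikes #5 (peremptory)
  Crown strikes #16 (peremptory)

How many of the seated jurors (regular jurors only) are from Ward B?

2

Removed: #2, #3, #5, #7, #8, #10, #11, #16, #20.
Seated jurors 1–8: #1, #4, #6, #9, #12, #13, #14, #15 (alternates #17, #18, #19, #21 not counted).
Of those, in Ward B: #9, #13 → 2.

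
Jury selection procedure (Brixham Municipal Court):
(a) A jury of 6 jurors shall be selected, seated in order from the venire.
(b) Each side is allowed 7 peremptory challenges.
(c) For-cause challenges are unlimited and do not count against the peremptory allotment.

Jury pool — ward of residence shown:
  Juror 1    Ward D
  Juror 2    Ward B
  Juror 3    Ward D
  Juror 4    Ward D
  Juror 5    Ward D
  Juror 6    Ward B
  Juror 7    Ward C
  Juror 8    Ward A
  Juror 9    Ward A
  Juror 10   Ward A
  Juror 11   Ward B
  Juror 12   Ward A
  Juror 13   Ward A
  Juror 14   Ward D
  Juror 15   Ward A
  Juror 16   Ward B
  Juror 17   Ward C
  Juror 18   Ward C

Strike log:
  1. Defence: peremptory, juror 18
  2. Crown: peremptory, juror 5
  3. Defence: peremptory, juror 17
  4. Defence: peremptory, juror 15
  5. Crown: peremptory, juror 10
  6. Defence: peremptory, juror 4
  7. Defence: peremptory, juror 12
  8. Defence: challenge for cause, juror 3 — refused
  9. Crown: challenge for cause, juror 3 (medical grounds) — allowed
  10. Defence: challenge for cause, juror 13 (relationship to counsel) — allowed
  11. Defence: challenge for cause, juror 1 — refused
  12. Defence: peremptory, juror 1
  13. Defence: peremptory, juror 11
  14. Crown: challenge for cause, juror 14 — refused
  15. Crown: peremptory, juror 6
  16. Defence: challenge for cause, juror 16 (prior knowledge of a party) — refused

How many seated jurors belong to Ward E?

0

Removed: #1, #3, #4, #5, #6, #10, #11, #12, #13, #15, #17, #18.
Seated jurors 1–6: #2, #7, #8, #9, #14, #16.
None of those are in Ward E → 0.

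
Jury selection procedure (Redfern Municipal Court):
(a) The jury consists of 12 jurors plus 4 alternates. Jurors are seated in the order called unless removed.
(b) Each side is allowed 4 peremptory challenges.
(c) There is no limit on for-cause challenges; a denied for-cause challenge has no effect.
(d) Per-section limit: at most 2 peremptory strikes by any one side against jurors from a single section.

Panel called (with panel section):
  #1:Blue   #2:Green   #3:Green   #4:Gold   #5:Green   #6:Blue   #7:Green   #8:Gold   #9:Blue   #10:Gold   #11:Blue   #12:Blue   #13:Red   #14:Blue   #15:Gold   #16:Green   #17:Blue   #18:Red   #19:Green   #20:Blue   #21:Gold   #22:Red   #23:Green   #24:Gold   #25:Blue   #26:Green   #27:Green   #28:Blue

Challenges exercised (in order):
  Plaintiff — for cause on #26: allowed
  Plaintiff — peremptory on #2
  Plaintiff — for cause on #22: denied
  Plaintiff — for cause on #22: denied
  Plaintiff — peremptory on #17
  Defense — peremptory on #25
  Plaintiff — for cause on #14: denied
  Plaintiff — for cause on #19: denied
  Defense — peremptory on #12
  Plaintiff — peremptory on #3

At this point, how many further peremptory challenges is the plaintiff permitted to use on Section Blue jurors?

Plaintiff peremptories so far: #2, #17, #3 — 3 of 4 used, 1 left overall.
Against Section Blue: #17 — 1 used; per-section cap 2 leaves 1.
Binding limit: min(1, 1) = 1.

1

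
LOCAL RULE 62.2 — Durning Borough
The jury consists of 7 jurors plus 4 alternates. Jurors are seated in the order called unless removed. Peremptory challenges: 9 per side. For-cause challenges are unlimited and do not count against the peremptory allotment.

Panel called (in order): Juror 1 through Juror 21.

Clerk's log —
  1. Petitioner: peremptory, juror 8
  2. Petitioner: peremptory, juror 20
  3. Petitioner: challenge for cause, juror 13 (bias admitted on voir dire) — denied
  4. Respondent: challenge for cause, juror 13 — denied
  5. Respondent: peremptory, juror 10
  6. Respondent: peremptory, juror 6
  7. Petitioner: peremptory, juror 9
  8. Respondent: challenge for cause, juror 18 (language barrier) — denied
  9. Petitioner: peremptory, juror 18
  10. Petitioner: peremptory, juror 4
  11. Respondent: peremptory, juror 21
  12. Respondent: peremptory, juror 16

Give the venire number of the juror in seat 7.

12

Removed: #4, #6, #8, #9, #10, #16, #18, #20, #21. (#13 stays — for-cause denied.)
Seating in order: seats 1–7 → #1, #2, #3, #5, #7, #11, #12; alternates → #13, #14, #15, #17.
So seat 7 is #12.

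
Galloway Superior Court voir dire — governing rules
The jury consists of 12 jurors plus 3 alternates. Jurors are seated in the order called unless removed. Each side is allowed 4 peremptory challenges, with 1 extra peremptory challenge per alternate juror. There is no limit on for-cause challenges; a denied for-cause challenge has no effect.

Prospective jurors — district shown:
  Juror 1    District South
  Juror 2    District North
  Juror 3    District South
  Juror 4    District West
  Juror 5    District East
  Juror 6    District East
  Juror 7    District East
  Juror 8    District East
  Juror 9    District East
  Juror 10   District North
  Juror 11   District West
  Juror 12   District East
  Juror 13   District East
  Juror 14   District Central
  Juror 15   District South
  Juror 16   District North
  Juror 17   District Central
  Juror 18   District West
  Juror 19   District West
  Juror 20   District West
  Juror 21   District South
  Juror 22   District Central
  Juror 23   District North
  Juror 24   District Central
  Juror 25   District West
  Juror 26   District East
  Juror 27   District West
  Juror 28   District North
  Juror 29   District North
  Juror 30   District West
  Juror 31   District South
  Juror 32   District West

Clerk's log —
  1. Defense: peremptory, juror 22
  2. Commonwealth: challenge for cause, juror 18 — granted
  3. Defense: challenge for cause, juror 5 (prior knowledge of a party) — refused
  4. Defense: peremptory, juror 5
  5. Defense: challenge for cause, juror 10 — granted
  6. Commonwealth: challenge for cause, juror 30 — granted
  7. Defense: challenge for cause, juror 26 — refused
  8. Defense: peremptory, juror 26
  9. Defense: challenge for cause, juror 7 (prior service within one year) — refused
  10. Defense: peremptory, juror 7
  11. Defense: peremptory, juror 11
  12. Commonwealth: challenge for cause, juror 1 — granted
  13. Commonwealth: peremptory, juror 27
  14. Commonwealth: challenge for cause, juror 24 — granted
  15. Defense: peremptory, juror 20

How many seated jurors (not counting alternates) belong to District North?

2

Removed: #1, #5, #7, #10, #11, #18, #20, #22, #24, #26, #27, #30.
Seated jurors 1–12: #2, #3, #4, #6, #8, #9, #12, #13, #14, #15, #16, #17 (alternates #19, #21, #23 not counted).
Of those, in District North: #2, #16 → 2.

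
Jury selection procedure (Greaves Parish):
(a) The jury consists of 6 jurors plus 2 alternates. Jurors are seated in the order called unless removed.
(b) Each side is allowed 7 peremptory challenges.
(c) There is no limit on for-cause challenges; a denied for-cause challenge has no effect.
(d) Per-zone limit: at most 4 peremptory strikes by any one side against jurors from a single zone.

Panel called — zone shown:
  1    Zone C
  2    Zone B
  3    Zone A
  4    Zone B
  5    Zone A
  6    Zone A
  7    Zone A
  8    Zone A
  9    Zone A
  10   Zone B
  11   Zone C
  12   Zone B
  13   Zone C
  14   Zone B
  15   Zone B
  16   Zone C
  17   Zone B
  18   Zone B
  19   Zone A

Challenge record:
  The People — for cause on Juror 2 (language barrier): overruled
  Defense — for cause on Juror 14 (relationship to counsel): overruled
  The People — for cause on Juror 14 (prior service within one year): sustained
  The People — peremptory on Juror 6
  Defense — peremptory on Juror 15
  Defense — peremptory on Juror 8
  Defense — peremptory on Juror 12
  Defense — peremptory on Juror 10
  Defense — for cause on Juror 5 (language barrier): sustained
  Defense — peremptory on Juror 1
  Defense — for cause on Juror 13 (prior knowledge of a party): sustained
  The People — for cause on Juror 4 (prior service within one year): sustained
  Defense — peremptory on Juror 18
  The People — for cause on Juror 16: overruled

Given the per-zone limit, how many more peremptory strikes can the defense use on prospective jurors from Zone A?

Defense peremptories so far: #15, #8, #12, #10, #1, #18 — 6 of 7 used, 1 left overall.
Against Zone A: #8 — 1 used; per-zone cap 4 leaves 3.
Binding limit: min(1, 3) = 1.

1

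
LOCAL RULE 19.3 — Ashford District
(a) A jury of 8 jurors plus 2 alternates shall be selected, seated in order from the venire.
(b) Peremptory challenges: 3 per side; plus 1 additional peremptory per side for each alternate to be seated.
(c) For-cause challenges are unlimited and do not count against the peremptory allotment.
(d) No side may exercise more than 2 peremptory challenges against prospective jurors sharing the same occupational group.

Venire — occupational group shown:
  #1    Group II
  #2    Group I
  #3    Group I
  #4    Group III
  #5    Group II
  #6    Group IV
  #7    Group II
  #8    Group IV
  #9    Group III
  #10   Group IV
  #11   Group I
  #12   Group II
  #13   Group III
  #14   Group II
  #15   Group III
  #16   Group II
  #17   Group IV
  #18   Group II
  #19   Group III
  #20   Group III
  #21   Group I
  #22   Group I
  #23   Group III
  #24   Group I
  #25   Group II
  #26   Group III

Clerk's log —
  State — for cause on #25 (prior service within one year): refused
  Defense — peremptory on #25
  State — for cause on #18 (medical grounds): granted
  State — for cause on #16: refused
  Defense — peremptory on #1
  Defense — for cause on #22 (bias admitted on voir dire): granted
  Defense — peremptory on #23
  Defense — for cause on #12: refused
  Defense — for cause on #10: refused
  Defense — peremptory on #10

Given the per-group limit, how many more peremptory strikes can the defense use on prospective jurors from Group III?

1

Defense peremptories so far: #25, #1, #23, #10 — 4 of 5 used, 1 left overall.
Against Group III: #23 — 1 used; per-group cap 2 leaves 1.
Binding limit: min(1, 1) = 1.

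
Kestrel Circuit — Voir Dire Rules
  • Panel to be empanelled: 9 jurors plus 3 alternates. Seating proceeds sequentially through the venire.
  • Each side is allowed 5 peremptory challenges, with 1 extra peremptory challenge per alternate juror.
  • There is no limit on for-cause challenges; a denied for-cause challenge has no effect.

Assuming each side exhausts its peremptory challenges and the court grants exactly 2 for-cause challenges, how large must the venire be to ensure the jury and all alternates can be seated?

30

Seats to fill: 9 + 3 alternates = 12.
Peremptories: 5 + 1×3 = 8 per side × 2 sides = 16.
For-cause removals: 2.
Minimum venire: 12 + 16 + 2 = 30.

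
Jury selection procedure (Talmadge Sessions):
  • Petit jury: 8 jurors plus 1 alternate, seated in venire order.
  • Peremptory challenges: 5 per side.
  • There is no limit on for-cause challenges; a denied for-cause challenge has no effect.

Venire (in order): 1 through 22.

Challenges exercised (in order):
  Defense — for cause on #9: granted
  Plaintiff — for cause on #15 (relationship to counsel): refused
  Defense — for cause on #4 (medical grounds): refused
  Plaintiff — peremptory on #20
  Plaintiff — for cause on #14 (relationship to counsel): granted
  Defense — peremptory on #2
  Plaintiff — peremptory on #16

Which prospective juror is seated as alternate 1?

Removed: #2, #9, #14, #16, #20. (#4, #15 stay — for-cause denied.)
Seating in order: seats 1–8 → #1, #3, #4, #5, #6, #7, #8, #10; alternates → #11.
So alternate 1 is #11.

11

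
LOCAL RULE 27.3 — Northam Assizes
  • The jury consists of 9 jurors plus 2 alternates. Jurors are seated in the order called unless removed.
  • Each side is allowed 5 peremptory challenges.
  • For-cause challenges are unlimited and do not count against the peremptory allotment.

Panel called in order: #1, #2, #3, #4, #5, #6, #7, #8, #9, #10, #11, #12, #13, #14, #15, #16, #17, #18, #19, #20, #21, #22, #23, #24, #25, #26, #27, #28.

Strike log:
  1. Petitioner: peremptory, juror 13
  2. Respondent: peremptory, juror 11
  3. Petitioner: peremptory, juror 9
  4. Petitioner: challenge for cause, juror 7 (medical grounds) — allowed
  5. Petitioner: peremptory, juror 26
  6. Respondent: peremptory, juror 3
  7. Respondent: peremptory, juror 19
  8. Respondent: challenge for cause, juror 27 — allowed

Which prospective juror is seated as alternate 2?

16

Removed: #3, #7, #9, #11, #13, #19, #26, #27.
Seating in order: seats 1–9 → #1, #2, #4, #5, #6, #8, #10, #12, #14; alternates → #15, #16.
So alternate 2 is #16.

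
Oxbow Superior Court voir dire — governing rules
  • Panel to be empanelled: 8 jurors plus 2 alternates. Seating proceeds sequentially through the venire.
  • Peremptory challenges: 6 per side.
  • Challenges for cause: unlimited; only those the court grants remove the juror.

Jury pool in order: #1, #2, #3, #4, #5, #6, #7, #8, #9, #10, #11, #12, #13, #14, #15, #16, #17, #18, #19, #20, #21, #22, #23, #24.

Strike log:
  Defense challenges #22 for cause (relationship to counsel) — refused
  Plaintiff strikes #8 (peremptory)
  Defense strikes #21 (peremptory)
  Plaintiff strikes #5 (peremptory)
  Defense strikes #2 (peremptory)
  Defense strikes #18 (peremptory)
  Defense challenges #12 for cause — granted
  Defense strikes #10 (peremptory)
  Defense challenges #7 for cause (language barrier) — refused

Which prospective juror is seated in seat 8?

Removed: #2, #5, #8, #10, #12, #18, #21. (#7, #22 stay — for-cause denied.)
Seating in order: seats 1–8 → #1, #3, #4, #6, #7, #9, #11, #13; alternates → #14, #15.
So seat 8 is #13.

13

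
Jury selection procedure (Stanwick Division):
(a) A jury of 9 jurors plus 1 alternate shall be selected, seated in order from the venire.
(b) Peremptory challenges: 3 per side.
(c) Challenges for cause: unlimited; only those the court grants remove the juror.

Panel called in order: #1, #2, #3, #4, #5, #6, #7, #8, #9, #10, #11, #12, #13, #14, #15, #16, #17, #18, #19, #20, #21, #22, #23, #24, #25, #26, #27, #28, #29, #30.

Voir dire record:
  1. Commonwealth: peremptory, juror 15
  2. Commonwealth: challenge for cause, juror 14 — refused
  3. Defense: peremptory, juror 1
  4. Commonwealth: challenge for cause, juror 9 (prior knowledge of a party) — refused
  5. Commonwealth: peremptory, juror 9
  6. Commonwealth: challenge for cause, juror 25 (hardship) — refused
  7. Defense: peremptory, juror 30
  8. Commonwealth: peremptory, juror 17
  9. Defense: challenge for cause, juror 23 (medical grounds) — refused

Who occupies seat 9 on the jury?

Removed: #1, #9, #15, #17, #30. (#14, #23, #25 stay — for-cause denied.)
Filling seats in venire order through position 9: #2, #3, #4, #5, #6, #7, #8, #10, #11.
So seat 9 is #11.

11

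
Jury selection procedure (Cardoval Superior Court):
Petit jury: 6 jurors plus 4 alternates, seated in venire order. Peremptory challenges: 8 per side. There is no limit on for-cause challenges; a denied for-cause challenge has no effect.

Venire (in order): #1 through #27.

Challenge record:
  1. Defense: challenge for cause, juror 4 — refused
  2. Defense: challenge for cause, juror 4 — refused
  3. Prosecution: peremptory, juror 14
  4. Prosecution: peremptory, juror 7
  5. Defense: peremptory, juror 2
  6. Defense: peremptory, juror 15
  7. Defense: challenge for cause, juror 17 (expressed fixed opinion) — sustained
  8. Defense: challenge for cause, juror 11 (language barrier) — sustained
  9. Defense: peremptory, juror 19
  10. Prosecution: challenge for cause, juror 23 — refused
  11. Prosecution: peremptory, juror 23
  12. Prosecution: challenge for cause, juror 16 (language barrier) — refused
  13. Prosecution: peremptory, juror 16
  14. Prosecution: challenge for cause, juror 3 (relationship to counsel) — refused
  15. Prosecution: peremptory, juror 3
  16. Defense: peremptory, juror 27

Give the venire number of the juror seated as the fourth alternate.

18

Removed: #2, #3, #7, #11, #14, #15, #16, #17, #19, #23, #27. (#4 stays — for-cause denied.)
Filling seats in venire order through position 10: #1, #4, #5, #6, #8, #9, #10, #12, #13, #18.
So alternate 4 is #18.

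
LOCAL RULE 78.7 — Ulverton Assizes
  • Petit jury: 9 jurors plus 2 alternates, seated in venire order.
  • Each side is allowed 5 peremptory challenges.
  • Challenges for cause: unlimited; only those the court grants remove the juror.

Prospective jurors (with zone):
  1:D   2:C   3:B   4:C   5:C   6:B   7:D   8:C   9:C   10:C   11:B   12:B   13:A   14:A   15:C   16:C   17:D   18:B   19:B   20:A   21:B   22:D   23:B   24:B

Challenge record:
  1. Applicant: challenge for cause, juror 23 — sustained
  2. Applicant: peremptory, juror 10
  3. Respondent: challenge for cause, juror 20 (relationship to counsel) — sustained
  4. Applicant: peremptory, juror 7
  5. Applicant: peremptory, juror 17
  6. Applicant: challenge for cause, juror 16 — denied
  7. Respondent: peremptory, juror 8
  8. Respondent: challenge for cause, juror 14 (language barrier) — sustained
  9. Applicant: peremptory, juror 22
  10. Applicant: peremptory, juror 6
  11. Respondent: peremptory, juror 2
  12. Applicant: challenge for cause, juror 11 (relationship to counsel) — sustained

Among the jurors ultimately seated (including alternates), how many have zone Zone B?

Removed: #2, #6, #7, #8, #10, #11, #14, #17, #20, #22, #23.
Seated (11 incl. alternates): #1, #3, #4, #5, #9, #12, #13, #15, #16, #18, #19.
Of those, in Zone B: #3, #12, #18, #19 → 4.

4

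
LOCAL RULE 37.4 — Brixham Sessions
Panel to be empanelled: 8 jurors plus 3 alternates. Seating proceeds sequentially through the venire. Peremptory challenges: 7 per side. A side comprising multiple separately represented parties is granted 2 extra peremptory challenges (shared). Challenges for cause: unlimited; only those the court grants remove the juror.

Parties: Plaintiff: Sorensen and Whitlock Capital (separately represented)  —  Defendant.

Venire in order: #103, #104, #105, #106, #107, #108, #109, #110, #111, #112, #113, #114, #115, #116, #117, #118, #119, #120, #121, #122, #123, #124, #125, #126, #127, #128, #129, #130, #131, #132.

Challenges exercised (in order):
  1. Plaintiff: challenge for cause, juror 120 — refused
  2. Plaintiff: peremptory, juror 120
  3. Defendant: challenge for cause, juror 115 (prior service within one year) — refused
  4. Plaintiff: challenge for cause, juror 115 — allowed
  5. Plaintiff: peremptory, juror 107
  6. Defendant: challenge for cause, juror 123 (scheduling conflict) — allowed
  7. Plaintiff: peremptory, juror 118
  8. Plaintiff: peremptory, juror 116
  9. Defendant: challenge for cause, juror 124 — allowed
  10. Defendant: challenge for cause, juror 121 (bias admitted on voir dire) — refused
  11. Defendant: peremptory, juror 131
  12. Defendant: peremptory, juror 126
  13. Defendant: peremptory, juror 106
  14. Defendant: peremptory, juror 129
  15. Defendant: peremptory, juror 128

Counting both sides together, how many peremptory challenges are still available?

Plaintiff allotment: 7 base + 2 multi-party = 9. Defendant allotment: 7.
Plaintiff peremptories used: #120, #107, #118, #116 — 4 (for-cause on #120, #115 don't count).
Defendant peremptories used: #131, #126, #106, #129, #128 — 5 (for-cause on #115, #123, #124, #121 don't count).
Remaining: (9 − 4) + (7 − 5) = 7.

7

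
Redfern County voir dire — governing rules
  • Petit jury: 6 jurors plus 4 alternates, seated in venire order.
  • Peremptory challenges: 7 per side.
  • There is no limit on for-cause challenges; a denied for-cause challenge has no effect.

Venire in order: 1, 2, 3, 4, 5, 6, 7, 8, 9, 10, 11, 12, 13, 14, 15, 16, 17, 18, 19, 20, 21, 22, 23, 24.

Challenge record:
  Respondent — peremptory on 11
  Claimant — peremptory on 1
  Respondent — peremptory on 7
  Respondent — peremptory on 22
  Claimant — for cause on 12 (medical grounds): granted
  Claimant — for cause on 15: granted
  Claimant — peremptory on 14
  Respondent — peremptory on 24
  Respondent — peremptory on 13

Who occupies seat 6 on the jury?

Removed: #1, #7, #11, #12, #13, #14, #15, #22, #24.
Seating in order: seats 1–6 → #2, #3, #4, #5, #6, #8; alternates → #9, #10, #16, #17.
So seat 6 is #8.

8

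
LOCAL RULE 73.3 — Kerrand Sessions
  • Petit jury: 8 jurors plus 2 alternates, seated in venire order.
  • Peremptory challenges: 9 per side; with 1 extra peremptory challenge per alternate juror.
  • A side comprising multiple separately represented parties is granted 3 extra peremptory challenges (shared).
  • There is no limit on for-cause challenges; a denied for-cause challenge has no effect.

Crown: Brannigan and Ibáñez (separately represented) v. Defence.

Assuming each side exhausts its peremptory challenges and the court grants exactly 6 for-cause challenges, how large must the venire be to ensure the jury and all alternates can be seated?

Seats to fill: 8 + 2 alternates = 10.
Peremptories — Crown: 9 + 1×2 + 3 = 14; Defence: 9 + 1×2 = 11; total 25.
For-cause removals: 6.
Minimum venire: 10 + 25 + 6 = 41.

41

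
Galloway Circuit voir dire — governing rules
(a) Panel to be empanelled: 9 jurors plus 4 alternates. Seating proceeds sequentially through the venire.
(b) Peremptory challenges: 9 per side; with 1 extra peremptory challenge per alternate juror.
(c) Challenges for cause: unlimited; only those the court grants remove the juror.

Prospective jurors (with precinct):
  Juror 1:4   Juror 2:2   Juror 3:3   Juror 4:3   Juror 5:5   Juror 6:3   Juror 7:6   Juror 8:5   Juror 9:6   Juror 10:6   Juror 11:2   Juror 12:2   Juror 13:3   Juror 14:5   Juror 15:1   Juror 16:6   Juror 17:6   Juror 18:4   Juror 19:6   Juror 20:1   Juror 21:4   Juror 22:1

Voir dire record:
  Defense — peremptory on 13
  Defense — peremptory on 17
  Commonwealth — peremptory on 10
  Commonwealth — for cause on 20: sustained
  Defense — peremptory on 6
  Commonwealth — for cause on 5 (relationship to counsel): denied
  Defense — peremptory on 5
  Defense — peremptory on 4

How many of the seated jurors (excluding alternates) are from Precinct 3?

1

Removed: #4, #5, #6, #10, #13, #17, #20.
Seated jurors 1–9: #1, #2, #3, #7, #8, #9, #11, #12, #14 (alternates #15, #16, #18, #19 not counted).
Of those, in Precinct 3: #3 → 1.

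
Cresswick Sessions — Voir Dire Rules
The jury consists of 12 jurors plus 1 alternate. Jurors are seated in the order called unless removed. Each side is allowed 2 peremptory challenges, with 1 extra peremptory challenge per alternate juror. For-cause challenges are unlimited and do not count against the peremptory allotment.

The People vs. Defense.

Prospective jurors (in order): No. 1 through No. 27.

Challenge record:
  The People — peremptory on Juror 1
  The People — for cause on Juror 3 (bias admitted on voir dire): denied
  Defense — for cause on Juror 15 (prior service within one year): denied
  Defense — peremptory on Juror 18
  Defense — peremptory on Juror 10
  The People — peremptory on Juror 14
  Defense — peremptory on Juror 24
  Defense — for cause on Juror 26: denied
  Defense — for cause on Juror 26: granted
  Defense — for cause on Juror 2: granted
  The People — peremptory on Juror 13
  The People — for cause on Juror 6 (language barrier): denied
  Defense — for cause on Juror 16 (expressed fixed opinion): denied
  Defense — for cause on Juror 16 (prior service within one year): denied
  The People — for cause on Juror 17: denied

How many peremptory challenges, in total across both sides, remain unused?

The People allotment: 2 base + 1 × 1 alternate = 3. Defense allotment: 2 base + 1 × 1 alternate = 3.
The People peremptories used: #1, #14, #13 — 3 (for-cause on #3, #6, #17 don't count).
Defense peremptories used: #18, #10, #24 — 3 (for-cause on #15, #26, #26, #2, #16, #16 don't count).
Remaining: (3 − 3) + (3 − 3) = 0.

0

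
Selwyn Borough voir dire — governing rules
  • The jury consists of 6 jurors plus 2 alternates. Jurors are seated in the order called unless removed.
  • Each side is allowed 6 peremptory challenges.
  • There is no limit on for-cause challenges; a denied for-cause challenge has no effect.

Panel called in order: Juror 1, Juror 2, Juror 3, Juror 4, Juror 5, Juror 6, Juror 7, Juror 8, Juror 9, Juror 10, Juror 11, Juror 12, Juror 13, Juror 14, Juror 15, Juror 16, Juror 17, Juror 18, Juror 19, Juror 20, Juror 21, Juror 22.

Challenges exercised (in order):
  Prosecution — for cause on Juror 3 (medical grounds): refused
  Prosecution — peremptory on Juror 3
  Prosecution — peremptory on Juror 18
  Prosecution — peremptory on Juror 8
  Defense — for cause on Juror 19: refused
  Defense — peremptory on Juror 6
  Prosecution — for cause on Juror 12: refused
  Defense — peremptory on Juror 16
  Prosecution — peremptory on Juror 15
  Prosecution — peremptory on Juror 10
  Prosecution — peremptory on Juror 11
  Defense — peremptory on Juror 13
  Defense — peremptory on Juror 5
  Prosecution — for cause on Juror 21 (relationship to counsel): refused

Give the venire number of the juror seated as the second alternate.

Removed: #3, #5, #6, #8, #10, #11, #13, #15, #16, #18. (#12, #19, #21 stay — for-cause denied.)
Filling seats in venire order through position 8: #1, #2, #4, #7, #9, #12, #14, #17.
So alternate 2 is #17.

17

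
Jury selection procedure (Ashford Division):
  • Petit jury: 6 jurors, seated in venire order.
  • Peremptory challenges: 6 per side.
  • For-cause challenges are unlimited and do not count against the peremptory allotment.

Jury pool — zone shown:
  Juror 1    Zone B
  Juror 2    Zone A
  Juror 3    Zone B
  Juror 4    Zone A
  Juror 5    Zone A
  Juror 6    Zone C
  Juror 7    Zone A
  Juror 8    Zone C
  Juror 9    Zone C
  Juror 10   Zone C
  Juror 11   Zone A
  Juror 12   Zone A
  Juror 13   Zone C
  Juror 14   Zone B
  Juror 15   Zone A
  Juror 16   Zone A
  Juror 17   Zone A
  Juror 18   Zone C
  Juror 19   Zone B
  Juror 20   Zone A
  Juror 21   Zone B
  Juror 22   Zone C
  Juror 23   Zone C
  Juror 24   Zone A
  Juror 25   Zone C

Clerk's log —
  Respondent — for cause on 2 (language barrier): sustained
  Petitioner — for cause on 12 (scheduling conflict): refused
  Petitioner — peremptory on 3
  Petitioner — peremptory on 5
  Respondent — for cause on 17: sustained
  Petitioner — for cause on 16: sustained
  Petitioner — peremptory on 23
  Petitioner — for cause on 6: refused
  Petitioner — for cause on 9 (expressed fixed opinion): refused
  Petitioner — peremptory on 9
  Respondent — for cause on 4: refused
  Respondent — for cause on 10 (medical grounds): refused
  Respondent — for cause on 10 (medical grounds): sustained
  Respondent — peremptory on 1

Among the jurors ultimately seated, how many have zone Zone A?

Removed: #1, #2, #3, #5, #9, #10, #16, #17, #23.
Seated jurors 1–6: #4, #6, #7, #8, #11, #12.
Of those, in Zone A: #4, #7, #11, #12 → 4.

4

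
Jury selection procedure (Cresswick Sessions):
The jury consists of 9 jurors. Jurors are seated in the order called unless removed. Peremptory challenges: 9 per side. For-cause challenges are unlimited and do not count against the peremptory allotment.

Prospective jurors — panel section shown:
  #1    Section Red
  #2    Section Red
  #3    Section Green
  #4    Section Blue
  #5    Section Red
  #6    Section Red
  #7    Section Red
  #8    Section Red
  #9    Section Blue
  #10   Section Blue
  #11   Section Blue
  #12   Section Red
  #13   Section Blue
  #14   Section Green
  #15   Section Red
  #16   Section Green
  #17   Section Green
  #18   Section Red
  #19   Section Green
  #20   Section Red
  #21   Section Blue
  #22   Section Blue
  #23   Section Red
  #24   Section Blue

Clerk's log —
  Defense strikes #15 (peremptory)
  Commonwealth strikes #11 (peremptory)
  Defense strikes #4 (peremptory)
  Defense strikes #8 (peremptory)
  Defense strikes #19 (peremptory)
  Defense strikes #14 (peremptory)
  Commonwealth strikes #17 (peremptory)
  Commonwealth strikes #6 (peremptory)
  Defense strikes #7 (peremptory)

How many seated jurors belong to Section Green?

2

Removed: #4, #6, #7, #8, #11, #14, #15, #17, #19.
Seated jurors 1–9: #1, #2, #3, #5, #9, #10, #12, #13, #16.
Of those, in Section Green: #3, #16 → 2.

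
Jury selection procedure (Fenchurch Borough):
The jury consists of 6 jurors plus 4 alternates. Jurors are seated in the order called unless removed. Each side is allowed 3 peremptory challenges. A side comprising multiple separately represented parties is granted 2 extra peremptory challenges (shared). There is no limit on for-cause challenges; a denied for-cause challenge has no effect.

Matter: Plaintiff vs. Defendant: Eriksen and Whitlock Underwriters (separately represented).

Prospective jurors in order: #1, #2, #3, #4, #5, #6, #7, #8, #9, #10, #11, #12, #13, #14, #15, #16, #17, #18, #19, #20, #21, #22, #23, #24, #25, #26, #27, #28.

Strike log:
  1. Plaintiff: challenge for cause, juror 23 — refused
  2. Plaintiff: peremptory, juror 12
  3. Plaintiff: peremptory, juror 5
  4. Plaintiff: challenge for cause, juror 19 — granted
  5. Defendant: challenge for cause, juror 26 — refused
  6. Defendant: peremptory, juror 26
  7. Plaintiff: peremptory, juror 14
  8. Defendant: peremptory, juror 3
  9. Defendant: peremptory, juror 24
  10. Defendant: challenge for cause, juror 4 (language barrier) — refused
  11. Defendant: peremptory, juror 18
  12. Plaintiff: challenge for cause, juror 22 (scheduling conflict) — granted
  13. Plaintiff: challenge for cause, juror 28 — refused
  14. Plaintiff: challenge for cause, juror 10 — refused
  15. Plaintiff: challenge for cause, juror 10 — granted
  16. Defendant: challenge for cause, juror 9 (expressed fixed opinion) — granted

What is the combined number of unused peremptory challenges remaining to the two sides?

1

Plaintiff allotment: 3. Defendant allotment: 3 base + 2 multi-party = 5.
Plaintiff peremptories used: #12, #5, #14 — 3 (for-cause on #23, #19, #22, #28, #10, #10 don't count).
Defendant peremptories used: #26, #3, #24, #18 — 4 (for-cause on #26, #4, #9 don't count).
Remaining: (3 − 3) + (5 − 4) = 1.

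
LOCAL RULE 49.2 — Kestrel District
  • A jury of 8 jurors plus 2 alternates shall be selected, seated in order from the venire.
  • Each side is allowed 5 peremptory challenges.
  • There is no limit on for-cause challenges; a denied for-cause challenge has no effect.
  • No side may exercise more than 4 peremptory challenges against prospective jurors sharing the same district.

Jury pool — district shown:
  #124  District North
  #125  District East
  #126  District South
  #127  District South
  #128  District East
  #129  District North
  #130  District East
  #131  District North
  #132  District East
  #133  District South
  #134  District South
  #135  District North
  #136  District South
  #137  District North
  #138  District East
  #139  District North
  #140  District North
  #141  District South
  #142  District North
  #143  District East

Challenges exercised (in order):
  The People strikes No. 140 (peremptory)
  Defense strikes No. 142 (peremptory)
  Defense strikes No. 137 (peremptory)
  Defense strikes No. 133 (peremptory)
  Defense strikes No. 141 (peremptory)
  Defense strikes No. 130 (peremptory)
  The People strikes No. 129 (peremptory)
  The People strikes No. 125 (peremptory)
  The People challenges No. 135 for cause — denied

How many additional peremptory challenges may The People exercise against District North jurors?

The People peremptories so far: #140, #129, #125 — 3 of 5 used, 2 left overall.
Against District North: #140, #129 — 2 used; per-district cap 4 leaves 2.
Binding limit: min(2, 2) = 2.

2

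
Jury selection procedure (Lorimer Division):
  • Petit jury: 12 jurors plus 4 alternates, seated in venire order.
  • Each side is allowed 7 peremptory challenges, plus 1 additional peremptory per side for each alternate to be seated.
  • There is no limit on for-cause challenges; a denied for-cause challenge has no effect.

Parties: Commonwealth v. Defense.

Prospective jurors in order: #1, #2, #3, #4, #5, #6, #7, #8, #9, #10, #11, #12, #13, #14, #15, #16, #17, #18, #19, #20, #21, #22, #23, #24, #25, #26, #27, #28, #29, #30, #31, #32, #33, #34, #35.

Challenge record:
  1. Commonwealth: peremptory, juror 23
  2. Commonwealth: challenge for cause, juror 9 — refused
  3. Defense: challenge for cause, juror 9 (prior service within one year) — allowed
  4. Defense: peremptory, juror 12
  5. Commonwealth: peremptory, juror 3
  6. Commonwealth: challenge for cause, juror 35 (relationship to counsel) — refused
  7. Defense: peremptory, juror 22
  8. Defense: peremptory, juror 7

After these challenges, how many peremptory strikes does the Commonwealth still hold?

9

Commonwealth allotment: 7 base + 1 × 4 alternates = 11.
Commonwealth peremptories used: #23, #3 — 2 (for-cause on #9, #35 don't count).
Remaining: 11 − 2 = 9.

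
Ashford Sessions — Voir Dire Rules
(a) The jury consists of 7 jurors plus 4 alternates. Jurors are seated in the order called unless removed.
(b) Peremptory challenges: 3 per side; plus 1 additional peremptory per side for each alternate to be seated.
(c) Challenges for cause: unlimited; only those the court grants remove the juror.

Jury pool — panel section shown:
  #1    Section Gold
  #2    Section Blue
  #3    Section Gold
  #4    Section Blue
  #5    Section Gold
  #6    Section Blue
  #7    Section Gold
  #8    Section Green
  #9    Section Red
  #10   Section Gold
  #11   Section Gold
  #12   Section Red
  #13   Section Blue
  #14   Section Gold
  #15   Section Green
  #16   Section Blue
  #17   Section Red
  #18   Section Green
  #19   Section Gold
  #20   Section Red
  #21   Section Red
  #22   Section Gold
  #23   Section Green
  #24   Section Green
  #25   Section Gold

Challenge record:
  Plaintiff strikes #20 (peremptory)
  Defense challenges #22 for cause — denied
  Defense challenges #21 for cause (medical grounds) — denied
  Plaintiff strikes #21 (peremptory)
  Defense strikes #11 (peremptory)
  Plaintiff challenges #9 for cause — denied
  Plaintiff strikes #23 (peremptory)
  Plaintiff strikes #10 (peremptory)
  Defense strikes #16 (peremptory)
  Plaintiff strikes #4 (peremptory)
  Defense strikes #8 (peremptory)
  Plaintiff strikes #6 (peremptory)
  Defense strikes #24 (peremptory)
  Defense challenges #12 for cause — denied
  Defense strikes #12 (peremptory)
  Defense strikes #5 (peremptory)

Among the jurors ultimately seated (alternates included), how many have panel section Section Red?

2

Removed: #4, #5, #6, #8, #10, #11, #12, #16, #20, #21, #23, #24.
Seated (11 incl. alternates): #1, #2, #3, #7, #9, #13, #14, #15, #17, #18, #19.
Of those, in Section Red: #9, #17 → 2.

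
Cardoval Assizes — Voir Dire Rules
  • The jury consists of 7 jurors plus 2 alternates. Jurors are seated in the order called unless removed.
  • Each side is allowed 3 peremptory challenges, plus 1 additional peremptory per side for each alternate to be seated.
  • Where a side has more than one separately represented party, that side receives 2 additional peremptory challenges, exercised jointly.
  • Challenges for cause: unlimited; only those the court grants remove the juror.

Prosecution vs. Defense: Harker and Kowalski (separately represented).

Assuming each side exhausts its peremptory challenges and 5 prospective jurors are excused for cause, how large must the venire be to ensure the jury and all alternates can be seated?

26

Seats to fill: 7 + 2 alternates = 9.
Peremptories — Prosecution: 3 + 1×2 = 5; Defense: 3 + 1×2 + 2 = 7; total 12.
For-cause removals: 5.
Minimum venire: 9 + 12 + 5 = 26.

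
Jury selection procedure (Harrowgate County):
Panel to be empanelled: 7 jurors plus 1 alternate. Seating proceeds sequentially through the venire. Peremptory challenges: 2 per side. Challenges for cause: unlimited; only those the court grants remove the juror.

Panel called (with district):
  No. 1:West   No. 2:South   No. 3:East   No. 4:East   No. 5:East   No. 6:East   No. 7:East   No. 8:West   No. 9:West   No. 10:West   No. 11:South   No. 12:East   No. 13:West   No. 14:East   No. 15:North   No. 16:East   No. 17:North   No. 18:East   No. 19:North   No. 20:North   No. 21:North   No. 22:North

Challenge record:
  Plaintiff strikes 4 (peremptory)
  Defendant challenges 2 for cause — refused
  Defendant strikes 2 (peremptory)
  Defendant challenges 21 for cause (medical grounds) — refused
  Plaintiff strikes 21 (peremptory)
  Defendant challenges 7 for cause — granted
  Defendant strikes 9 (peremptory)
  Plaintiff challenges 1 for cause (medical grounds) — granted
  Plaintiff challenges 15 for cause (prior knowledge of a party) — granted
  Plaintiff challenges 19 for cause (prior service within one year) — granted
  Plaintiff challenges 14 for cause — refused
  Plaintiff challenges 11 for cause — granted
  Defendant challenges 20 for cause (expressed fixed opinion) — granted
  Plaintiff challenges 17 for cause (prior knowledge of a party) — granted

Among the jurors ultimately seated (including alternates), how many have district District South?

0

Removed: #1, #2, #4, #7, #9, #11, #15, #17, #19, #20, #21.
Seated (8 incl. alternates): #3, #5, #6, #8, #10, #12, #13, #14.
None of those are in District South → 0.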